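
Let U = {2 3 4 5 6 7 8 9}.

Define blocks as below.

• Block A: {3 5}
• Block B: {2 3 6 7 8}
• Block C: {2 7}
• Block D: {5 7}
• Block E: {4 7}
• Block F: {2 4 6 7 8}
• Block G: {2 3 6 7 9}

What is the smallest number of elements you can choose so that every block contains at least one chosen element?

2

H = {5, 7} meets every block (each contains at least one member of H), and |H| = 2.
The blocks A, C are pairwise disjoint, so any hitting set needs a separate element for each — at least 2. Hence 2 is optimal.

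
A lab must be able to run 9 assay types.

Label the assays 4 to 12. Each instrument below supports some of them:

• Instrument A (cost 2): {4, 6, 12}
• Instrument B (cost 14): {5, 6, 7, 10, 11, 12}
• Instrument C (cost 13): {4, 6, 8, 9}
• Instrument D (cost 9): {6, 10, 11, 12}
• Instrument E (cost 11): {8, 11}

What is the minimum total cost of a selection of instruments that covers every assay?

27

B, C together cover every assay (B ∪ C = {4, 5, 6, 7, 8, 9, 10, 11, 12}); total cost 14 + 13 = 27.
The greedy pick A, B, C costs 29; no covering selection beats 27.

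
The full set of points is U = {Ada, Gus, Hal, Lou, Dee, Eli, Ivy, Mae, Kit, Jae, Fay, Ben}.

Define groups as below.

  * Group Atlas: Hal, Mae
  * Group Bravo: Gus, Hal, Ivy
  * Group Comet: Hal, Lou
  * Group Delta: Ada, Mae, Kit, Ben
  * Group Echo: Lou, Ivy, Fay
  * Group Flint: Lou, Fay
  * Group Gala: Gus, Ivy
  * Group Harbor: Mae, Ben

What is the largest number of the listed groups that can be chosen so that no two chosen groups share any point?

Bravo, Delta, Flint are pairwise disjoint (Bravo={Gus,Hal,Ivy}; Delta={Ada,Mae,Kit,Ben}; Flint={Lou,Fay}).
Every remaining group overlaps one of these, and no 4 of the listed groups are pairwise disjoint, so 3 is the maximum.

3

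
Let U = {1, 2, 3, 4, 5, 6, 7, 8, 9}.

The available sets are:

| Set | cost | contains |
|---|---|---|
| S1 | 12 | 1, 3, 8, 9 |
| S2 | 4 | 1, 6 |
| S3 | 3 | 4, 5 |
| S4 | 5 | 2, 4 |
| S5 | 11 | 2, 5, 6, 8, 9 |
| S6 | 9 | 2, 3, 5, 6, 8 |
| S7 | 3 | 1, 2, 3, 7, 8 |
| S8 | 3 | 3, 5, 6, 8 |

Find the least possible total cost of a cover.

S3, S5, S7 together cover every item (S3 ∪ S5 ∪ S7 = {1, 2, 3, 4, 5, 6, 7, 8, 9}); total cost 3 + 11 + 3 = 17.
The greedy pick S7, S3, S8, S5 costs 20; no covering selection beats 17.

17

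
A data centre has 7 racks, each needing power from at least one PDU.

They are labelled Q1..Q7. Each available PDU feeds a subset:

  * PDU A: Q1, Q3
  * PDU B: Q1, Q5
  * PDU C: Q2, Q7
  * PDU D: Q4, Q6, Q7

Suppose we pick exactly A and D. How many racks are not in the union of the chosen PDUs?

Union of A, D = {Q1, Q3, Q4, Q6, Q7}.
Not covered: Q2, Q5 — 2 racks.

2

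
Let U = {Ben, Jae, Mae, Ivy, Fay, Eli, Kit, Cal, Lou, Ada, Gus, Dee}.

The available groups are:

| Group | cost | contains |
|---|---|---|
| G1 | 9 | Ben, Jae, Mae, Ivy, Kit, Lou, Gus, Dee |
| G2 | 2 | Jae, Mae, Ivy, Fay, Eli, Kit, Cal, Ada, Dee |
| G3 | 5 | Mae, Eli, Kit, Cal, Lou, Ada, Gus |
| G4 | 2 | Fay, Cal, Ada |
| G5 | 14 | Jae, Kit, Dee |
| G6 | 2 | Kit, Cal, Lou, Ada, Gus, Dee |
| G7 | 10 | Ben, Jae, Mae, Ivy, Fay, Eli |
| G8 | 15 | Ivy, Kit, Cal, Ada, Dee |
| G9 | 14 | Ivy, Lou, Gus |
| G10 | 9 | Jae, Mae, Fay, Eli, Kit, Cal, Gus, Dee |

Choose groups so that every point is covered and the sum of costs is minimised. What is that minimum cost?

11

G1, G2 together cover every point (G1 ∪ G2 = {Ben, Jae, Mae, Ivy, Fay, Eli, Kit, Cal, Lou, Ada, Gus, Dee}); total cost 9 + 2 = 11.
The greedy pick G2, G6, G1 costs 13; no covering selection beats 11.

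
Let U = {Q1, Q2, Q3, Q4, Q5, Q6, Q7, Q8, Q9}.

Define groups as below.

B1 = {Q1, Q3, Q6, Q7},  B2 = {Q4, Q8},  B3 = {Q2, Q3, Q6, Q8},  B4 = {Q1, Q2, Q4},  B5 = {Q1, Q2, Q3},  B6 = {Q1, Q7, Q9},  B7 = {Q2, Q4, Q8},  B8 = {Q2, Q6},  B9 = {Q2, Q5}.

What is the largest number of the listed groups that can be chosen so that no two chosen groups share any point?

3

B2, B6, B8 are pairwise disjoint (B2={Q4,Q8}; B6={Q1,Q7,Q9}; B8={Q2,Q6}).
Every remaining group overlaps one of these, and no 4 of the listed groups are pairwise disjoint, so 3 is the maximum.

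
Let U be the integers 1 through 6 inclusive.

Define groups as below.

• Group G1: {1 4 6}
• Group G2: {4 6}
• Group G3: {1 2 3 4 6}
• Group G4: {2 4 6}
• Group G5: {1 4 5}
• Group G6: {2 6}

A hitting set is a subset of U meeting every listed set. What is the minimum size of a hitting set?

2

The 2 elements {2, 4} hit every group.
The groups G5, G6 are pairwise disjoint, so any hitting set needs a separate element for each — at least 2. Hence 2 is optimal.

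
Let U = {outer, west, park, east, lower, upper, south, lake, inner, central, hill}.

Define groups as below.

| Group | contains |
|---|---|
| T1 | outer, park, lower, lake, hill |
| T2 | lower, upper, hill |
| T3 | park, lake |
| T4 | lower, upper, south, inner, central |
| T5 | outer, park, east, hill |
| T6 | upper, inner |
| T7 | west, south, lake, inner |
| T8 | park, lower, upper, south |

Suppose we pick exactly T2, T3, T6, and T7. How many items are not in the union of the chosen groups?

Union of T2, T3, T6, T7 = {west, park, lower, upper, south, lake, inner, hill}.
Not covered: outer, east, central — 3 items.

3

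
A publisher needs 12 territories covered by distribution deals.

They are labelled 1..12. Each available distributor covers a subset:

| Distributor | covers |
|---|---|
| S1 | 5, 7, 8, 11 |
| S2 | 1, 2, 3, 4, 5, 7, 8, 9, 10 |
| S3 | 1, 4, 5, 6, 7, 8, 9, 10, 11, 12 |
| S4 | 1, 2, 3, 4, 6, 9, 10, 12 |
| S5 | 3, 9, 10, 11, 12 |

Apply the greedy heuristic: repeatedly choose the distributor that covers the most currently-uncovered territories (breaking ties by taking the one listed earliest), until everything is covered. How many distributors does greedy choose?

2

Greedy: pick S3 (covers 10 new) → pick S2 (covers 2 new). Total picks: 2.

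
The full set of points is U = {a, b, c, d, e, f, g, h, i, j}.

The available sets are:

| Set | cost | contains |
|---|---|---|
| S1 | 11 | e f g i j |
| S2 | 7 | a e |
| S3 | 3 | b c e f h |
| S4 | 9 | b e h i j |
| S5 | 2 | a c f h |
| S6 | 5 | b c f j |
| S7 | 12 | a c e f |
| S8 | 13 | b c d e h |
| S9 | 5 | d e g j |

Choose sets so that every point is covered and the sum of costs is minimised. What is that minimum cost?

S4, S5, S9 together cover every point (S4 ∪ S5 ∪ S9 = {a, b, c, d, e, f, g, h, i, j}); total cost 9 + 2 + 5 = 16.
The greedy pick S5, S9, S3, S4 costs 19; no covering selection beats 16.

16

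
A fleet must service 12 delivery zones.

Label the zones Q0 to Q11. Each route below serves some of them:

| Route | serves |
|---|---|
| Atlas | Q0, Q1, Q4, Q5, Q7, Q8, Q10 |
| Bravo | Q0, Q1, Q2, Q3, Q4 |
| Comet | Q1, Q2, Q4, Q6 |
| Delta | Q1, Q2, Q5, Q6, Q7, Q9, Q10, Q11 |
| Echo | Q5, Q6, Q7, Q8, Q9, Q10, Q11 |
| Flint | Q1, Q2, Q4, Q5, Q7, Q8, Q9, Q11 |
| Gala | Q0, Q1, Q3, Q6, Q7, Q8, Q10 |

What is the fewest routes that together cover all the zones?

Bravo and Echo together: Bravo ∪ Echo = {Q0, Q1, Q2, Q3, Q4, Q5, Q6, Q7, Q8, Q9, Q10, Q11} — every zone is covered.
No single route has all 12 zones (the largest, Delta, has 8), so 2 is optimal.

2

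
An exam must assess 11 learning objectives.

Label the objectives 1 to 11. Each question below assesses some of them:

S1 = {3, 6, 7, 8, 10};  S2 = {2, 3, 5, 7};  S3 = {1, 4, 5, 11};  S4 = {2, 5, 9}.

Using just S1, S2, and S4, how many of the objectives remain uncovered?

3

Union of S1, S2, S4 = {2, 3, 5, 6, 7, 8, 9, 10}.
Not covered: 1, 4, 11 — 3 objectives.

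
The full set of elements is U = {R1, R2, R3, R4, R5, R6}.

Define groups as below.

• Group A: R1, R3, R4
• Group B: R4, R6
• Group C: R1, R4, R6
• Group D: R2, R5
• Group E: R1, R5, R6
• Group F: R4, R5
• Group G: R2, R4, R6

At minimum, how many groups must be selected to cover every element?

A, F, and G cover everything between them: the union {R1, R2, R3, R4, R5, R6} is all of U.
Only A contains R3, so A is forced; the remaining 3 elements need at least 2 more groups (each remaining group adds at most 2) — so at least 3 groups are needed, and 3 is optimal.

3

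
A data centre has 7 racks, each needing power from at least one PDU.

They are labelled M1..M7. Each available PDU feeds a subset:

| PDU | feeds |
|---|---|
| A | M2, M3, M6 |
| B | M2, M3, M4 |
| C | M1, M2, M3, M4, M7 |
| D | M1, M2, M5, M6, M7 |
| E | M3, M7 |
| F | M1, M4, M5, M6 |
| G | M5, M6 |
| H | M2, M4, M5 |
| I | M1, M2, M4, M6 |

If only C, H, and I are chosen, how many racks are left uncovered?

Union of C, H, I = {M1, M2, M3, M4, M5, M6, M7} — that's every rack, so 0 are uncovered.

0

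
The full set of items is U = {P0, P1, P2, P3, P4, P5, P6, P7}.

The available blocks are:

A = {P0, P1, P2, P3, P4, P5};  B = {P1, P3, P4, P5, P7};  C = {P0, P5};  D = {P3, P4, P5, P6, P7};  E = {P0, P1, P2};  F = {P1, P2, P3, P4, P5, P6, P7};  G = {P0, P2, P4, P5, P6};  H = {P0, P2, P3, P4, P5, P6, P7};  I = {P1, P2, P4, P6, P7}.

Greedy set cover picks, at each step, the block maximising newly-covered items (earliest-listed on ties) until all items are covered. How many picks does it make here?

Greedy: pick F (covers 7 new) → pick A (covers 1 new). Total picks: 2.

2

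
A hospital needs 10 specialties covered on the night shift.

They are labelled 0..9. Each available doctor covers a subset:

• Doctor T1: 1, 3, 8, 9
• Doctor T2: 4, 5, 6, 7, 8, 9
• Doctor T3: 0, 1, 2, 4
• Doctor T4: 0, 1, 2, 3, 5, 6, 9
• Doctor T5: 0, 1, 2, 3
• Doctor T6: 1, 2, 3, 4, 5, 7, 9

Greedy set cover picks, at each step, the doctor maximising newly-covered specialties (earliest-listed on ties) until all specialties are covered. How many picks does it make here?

2

Greedy: pick T4 (covers 7 new) → pick T2 (covers 3 new). Total picks: 2.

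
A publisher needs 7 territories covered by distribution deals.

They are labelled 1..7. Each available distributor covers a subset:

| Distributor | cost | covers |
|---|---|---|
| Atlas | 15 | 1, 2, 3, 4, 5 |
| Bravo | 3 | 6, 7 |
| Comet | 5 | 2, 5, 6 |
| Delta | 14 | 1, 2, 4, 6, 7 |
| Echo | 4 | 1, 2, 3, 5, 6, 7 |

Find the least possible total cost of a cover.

Atlas, Bravo together cover every territory (Atlas ∪ Bravo = {1, 2, 3, 4, 5, 6, 7}); total cost 15 + 3 = 18.
No covering selection has total cost below 18.

18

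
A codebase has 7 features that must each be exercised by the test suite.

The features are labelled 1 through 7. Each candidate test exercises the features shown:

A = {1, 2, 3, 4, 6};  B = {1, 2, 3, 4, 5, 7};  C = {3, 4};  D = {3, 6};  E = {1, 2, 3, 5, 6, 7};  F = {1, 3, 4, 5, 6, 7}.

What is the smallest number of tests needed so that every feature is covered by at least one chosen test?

2

Take {E, F}. Their union is {1, 2, 3, 4, 5, 6, 7}, which is all 7 features.
No single test has all 7 features (the largest, B, has 6), so 2 is optimal.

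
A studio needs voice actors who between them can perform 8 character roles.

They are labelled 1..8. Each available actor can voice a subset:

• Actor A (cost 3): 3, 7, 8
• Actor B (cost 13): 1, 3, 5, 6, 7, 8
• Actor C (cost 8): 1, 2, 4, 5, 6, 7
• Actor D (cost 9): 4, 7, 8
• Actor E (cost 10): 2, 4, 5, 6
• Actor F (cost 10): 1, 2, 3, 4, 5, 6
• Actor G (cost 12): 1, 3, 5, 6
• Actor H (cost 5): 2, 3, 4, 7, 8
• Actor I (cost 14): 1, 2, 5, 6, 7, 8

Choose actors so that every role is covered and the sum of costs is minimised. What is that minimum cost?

A, C together cover every role (A ∪ C = {1, 2, 3, 4, 5, 6, 7, 8}); total cost 3 + 8 = 11.
No covering selection has total cost below 11.

11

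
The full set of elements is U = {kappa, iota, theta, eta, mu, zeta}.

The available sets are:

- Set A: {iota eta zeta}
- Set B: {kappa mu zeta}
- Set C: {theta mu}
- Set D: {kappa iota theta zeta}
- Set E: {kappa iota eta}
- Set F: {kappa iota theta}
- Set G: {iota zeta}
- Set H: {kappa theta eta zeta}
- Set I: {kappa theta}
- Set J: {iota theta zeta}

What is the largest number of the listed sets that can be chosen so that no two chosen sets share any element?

G, I are pairwise disjoint (G={iota,zeta}; I={kappa,theta}).
Every remaining set overlaps one of these, and no 3 of the listed sets are pairwise disjoint, so 2 is the maximum.

2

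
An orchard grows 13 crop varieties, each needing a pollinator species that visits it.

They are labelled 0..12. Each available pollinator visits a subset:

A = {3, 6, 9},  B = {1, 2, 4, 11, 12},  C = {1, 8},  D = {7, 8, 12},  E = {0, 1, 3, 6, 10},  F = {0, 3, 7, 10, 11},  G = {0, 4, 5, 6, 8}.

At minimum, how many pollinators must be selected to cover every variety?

4

Take {A, B, F, G}. Their union is {0, 1, 2, 3, 4, 5, 6, 7, 8, 9, 10, 11, 12}, which is all 13 varieties.
No 3 of the 7 pollinators cover everything (all 35 combinations miss at least one variety), so 4 is optimal.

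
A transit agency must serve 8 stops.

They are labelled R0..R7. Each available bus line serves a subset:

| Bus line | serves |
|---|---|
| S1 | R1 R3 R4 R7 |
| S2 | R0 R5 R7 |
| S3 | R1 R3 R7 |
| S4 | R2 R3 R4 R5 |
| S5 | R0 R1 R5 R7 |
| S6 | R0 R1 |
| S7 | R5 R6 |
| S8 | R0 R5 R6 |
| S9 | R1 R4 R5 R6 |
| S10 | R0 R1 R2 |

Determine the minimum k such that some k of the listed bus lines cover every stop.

Take {S1, S9, S10}. Their union is {R0, R1, R2, R3, R4, R5, R6, R7}, which is all 8 stops.
No 2 of the 10 bus lines cover everything (all 45 combinations miss at least one stop), so 3 is optimal.

3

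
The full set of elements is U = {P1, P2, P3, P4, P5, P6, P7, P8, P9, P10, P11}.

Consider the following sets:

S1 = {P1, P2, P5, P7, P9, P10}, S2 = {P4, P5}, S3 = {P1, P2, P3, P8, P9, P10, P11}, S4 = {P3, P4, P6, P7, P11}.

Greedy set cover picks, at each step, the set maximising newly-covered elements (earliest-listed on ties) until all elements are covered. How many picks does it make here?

3

Greedy: pick S3 (covers 7 new) → pick S4 (covers 3 new) → pick S1 (covers 1 new). Total picks: 3.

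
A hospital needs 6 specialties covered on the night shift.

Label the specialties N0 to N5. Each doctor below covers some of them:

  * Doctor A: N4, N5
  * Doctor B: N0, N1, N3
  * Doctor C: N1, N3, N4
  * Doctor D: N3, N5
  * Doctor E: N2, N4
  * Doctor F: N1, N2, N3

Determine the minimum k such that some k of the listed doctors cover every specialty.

B and D and E together: B ∪ D ∪ E = {N0, N1, N2, N3, N4, N5} — every specialty is covered.
Only B contains N0, so B is forced; the remaining 3 specialties need at least 2 more doctors (each remaining doctor adds at most 2) — so at least 3 doctors are needed, and 3 is optimal.

3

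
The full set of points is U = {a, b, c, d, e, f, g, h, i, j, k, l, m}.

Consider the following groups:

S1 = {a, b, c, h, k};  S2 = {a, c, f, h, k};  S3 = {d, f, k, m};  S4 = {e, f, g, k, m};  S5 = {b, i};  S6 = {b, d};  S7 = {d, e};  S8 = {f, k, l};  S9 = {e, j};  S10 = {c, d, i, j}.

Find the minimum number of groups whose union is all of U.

Take {S1, S4, S8, S10}. Their union is {a, b, c, d, e, f, g, h, i, j, k, l, m}, which is all 13 points.
Only S8 contains l, so S8 is forced; the remaining 10 points need at least 3 more groups (each remaining group adds at most 4) — so at least 4 groups are needed, and 4 is optimal.

4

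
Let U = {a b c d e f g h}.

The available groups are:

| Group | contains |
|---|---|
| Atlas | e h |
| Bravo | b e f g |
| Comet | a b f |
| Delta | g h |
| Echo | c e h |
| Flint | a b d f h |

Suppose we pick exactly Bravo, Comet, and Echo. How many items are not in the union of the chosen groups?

1

Union of Bravo, Comet, Echo = {a, b, c, e, f, g, h}.
Not covered: d — 1 item.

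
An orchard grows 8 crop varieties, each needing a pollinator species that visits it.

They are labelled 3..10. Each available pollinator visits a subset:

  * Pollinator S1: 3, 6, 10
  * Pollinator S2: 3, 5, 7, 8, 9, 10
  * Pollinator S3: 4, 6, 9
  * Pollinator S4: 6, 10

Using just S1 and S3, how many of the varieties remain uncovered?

Union of S1, S3 = {3, 4, 6, 9, 10}.
Not covered: 5, 7, 8 — 3 varieties.

3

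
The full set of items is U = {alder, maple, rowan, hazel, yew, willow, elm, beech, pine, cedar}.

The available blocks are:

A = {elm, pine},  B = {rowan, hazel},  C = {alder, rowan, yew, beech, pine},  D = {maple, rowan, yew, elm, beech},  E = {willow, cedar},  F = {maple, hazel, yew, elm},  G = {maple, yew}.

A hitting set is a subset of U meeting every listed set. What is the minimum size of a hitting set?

Take H = {rowan, yew, pine, cedar}. Each listed block contains at least one of these, so H is a hitting set of size 4.
The blocks A, B, E, G are pairwise disjoint, so any hitting set needs a separate item for each — at least 4. Hence 4 is optimal.

4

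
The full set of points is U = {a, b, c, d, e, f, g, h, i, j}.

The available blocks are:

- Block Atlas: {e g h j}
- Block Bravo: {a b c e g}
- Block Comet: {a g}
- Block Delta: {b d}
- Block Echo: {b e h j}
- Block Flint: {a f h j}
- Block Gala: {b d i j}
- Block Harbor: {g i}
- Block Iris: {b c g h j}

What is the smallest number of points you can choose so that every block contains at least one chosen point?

T = {a, b, g} meets every block (each contains at least one member of T), and |T| = 3.
The blocks Delta, Flint, Harbor are pairwise disjoint, so any hitting set needs a separate point for each — at least 3. Hence 3 is optimal.

3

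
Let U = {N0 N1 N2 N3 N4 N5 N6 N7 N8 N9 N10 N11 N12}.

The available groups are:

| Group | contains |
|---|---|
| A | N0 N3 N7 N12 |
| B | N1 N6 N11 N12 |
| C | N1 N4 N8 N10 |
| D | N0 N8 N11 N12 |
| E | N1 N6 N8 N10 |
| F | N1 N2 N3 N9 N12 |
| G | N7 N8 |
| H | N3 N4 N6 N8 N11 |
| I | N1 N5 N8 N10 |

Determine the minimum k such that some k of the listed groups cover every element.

4

Take {A, F, H, I}. Their union is {N0, N1, N2, N3, N4, N5, N6, N7, N8, N9, N10, N11, N12}, which is all 13 elements.
Only I contains N5, so I is forced; the remaining 9 elements need at least 3 more groups (each remaining group adds at most 4) — so at least 4 groups are needed, and 4 is optimal.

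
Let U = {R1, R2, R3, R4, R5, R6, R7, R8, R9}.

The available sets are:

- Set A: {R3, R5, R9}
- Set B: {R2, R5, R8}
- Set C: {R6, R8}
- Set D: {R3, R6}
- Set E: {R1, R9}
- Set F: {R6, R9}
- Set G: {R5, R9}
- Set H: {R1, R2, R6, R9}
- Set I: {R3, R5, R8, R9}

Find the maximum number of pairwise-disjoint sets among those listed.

B, D, E are pairwise disjoint (B={R2,R5,R8}; D={R3,R6}; E={R1,R9}).
Every remaining set overlaps one of these, and no 4 of the listed sets are pairwise disjoint, so 3 is the maximum.

3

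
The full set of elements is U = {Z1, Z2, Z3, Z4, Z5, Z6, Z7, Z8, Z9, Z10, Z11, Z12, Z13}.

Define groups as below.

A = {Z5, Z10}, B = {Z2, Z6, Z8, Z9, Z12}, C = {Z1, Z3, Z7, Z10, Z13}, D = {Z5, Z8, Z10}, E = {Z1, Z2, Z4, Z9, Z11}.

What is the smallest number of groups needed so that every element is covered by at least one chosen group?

B and C and D and E together: B ∪ C ∪ D ∪ E = {Z1, Z2, Z3, Z4, Z5, Z6, Z7, Z8, Z9, Z10, Z11, Z12, Z13} — every element is covered.
No 3 of the 5 groups cover everything (all 10 combinations miss at least one element), so 4 is optimal.

4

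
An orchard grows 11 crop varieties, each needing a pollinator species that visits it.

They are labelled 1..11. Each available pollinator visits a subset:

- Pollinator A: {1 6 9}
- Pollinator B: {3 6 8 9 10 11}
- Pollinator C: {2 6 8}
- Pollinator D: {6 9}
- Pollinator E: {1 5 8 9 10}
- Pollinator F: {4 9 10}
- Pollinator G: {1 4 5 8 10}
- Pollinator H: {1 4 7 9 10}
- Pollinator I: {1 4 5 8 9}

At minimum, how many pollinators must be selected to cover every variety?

B and C and E and H together: B ∪ C ∪ E ∪ H = {1, 2, 3, 4, 5, 6, 7, 8, 9, 10, 11} — every variety is covered.
No 3 of the 9 pollinators cover everything (all 84 combinations miss at least one variety), so 4 is optimal.

4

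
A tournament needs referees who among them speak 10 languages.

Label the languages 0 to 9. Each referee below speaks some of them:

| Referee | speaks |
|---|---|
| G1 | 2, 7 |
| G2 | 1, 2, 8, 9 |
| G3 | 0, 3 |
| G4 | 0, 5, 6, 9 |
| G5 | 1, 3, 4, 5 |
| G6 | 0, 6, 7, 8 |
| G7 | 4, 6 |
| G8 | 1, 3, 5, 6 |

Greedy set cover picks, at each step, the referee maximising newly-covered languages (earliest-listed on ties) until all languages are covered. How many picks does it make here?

Greedy: pick G2 (covers 4 new) → pick G4 (covers 3 new) → pick G5 (covers 2 new) → pick G1 (covers 1 new). Total picks: 4.
(The true minimum cover uses only 3 referees, so greedy is not optimal here.)

4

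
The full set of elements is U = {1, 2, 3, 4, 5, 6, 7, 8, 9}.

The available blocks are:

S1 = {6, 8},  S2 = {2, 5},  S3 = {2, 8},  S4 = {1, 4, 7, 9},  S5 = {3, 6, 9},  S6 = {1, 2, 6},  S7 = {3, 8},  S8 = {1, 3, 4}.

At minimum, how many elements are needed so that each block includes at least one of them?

4

H = {2, 3, 6, 7} meets every block (each contains at least one member of H), and |H| = 4.
No choice of 3 elements meets every block, so 4 is the minimum.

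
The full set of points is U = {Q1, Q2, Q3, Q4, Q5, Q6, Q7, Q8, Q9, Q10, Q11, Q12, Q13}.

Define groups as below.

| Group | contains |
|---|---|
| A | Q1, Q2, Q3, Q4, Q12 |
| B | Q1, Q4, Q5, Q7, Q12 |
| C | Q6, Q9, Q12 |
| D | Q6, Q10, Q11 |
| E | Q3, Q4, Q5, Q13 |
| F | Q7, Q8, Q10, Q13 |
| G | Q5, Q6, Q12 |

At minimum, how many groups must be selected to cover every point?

A, C, D, E, and F cover everything between them: the union {Q1, Q2, Q3, Q4, Q5, Q6, Q7, Q8, Q9, Q10, Q11, Q12, Q13} is all of U.
No 4 of the 7 groups cover everything (all 35 combinations miss at least one point), so 5 is optimal.

5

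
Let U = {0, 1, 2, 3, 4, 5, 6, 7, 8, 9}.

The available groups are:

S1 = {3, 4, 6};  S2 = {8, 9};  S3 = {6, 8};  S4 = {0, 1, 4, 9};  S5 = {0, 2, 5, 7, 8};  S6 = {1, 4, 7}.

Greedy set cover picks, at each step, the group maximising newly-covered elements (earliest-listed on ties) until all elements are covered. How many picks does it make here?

3

Greedy: pick S5 (covers 5 new) → pick S1 (covers 3 new) → pick S4 (covers 2 new). Total picks: 3.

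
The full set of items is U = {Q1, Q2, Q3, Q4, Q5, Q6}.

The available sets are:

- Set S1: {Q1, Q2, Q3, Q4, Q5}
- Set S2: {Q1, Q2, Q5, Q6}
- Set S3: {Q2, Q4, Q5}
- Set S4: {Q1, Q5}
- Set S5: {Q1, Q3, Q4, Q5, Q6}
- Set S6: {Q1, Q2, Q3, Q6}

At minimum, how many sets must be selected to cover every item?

Take {S5, S6}. Their union is {Q1, Q2, Q3, Q4, Q5, Q6}, which is all 6 items.
No single set has all 6 items (the largest, S1, has 5), so 2 is optimal.

2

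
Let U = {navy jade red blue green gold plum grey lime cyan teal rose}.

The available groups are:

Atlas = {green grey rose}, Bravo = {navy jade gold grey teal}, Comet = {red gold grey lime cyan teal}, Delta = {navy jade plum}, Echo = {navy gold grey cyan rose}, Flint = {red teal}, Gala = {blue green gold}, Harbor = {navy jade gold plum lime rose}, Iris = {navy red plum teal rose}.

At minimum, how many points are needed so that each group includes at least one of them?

The 3 points {navy, red, green} hit every group.
The groups Atlas, Delta, Flint are pairwise disjoint, so any hitting set needs a separate point for each — at least 3. Hence 3 is optimal.

3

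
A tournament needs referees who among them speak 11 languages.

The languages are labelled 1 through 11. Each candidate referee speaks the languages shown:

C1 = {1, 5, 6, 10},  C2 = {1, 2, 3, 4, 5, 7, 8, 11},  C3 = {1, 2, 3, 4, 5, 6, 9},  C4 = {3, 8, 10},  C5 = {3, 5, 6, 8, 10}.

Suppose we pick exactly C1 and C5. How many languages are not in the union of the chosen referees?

5

Union of C1, C5 = {1, 3, 5, 6, 8, 10}.
Not covered: 2, 4, 7, 9, 11 — 5 languages.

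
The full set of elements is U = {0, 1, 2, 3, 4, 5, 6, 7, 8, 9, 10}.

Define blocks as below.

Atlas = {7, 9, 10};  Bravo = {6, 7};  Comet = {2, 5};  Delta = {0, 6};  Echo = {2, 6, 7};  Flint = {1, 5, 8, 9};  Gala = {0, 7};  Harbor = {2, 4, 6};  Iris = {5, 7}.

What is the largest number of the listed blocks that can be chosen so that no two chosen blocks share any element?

Atlas, Comet, Delta are pairwise disjoint (Atlas={7,9,10}; Comet={2,5}; Delta={0,6}).
Every remaining block overlaps one of these, and no 4 of the listed blocks are pairwise disjoint, so 3 is the maximum.

3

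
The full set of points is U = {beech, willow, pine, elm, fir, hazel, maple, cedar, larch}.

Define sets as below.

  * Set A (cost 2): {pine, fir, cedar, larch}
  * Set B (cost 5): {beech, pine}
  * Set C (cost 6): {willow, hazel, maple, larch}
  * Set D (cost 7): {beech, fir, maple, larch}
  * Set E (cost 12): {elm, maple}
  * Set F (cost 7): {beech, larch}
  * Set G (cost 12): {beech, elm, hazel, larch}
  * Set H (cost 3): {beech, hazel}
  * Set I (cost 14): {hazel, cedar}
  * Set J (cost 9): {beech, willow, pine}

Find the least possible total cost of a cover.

20

A, C, G together cover every point (A ∪ C ∪ G = {beech, willow, pine, elm, fir, hazel, maple, cedar, larch}); total cost 2 + 6 + 12 = 20.
The greedy pick A, H, C, E costs 23; no covering selection beats 20.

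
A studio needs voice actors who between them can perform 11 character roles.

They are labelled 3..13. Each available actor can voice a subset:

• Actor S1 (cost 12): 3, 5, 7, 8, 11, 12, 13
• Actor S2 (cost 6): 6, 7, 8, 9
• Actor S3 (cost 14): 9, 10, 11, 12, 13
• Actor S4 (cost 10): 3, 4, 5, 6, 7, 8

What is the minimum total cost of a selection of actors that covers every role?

S3, S4 together cover every role (S3 ∪ S4 = {3, 4, 5, 6, 7, 8, 9, 10, 11, 12, 13}); total cost 14 + 10 = 24.
The greedy pick S2, S1, S4, S3 costs 42; no covering selection beats 24.

24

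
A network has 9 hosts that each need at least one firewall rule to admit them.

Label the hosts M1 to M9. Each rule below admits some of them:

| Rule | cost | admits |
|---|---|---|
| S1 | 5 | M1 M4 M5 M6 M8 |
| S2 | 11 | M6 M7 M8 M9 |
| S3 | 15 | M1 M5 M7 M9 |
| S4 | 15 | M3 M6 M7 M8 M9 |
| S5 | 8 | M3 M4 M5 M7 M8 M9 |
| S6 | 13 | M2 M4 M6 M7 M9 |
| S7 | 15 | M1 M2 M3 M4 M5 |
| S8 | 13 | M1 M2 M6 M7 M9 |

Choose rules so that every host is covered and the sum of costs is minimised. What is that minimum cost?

21

S5, S8 together cover every host (S5 ∪ S8 = {M1, M2, M3, M4, M5, M6, M7, M8, M9}); total cost 8 + 13 = 21.
The greedy pick S1, S5, S6 costs 26; no covering selection beats 21.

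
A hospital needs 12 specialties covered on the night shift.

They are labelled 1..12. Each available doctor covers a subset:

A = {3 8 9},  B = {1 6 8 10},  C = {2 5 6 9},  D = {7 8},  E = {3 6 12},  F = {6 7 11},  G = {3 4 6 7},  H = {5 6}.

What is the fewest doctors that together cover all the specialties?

5

B and C and E and F and G together: B ∪ C ∪ E ∪ F ∪ G = {1, 2, 3, 4, 5, 6, 7, 8, 9, 10, 11, 12} — every specialty is covered.
No 4 of the 8 doctors cover everything (all 70 combinations miss at least one specialty), so 5 is optimal.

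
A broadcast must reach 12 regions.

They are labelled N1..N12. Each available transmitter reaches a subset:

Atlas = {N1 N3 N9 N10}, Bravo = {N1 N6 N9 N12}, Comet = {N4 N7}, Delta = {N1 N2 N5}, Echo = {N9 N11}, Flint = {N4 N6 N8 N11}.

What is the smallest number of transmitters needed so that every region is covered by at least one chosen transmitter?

5

Atlas and Bravo and Comet and Delta and Flint together: Atlas ∪ Bravo ∪ Comet ∪ Delta ∪ Flint = {N1, N2, N3, N4, N5, N6, N7, N8, N9, N10, N11, N12} — every region is covered.
No 4 of the 6 transmitters cover everything (all 15 combinations miss at least one region), so 5 is optimal.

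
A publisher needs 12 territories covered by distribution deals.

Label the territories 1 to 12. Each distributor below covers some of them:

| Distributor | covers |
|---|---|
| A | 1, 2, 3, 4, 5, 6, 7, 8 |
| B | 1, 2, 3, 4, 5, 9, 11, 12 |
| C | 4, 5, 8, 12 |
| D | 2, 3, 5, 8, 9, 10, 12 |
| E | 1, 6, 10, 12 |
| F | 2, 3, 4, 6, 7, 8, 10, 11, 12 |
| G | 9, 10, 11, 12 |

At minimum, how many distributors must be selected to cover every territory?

2

A and G together: A ∪ G = {1, 2, 3, 4, 5, 6, 7, 8, 9, 10, 11, 12} — every territory is covered.
No single distributor has all 12 territories (the largest, F, has 9), so 2 is optimal.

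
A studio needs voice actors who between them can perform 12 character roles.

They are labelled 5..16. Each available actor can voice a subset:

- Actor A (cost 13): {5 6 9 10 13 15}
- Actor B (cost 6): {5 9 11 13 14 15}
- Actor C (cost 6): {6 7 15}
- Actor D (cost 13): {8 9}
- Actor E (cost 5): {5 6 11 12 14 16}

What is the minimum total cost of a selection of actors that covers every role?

37

A, C, D, E together cover every role (A ∪ C ∪ D ∪ E = {5, 6, 7, 8, 9, 10, 11, 12, 13, 14, 15, 16}); total cost 13 + 6 + 13 + 5 = 37.
The greedy pick E, B, C, A, D costs 43; no covering selection beats 37.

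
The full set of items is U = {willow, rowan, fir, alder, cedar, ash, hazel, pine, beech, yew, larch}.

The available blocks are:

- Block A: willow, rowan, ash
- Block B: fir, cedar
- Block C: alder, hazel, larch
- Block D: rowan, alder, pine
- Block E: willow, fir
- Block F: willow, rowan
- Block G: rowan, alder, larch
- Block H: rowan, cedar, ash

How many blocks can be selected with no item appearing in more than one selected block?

3

A, B, C are pairwise disjoint (A={willow,rowan,ash}; B={fir,cedar}; C={alder,hazel,larch}).
Every remaining block overlaps one of these, and no 4 of the listed blocks are pairwise disjoint, so 3 is the maximum.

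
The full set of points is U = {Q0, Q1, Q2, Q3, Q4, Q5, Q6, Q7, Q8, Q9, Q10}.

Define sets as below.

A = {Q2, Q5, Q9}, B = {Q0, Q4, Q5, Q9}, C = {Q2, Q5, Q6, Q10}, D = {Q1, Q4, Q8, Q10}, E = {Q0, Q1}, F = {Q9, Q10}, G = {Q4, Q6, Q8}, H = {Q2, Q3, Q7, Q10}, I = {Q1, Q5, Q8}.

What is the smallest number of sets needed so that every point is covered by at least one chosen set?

4

B and G and H and I together: B ∪ G ∪ H ∪ I = {Q0, Q1, Q2, Q3, Q4, Q5, Q6, Q7, Q8, Q9, Q10} — every point is covered.
No 3 of the 9 sets cover everything (all 84 combinations miss at least one point), so 4 is optimal.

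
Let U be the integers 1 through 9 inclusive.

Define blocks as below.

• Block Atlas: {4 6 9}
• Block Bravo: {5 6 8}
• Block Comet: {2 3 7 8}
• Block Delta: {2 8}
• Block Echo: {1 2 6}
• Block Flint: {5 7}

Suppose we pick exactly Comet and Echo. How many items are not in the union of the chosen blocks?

Union of Comet, Echo = {1, 2, 3, 6, 7, 8}.
Not covered: 4, 5, 9 — 3 items.

3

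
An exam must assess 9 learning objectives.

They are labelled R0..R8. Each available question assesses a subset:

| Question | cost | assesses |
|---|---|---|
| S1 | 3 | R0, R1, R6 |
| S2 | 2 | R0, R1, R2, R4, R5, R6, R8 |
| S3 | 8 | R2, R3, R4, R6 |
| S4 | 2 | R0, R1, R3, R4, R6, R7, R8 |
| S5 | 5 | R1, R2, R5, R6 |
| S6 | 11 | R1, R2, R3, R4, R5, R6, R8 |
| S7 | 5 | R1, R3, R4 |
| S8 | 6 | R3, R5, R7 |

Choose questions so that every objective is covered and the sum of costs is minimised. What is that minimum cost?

S2, S4 together cover every objective (S2 ∪ S4 = {R0, R1, R2, R3, R4, R5, R6, R7, R8}); total cost 2 + 2 = 4.
No covering selection has total cost below 4.

4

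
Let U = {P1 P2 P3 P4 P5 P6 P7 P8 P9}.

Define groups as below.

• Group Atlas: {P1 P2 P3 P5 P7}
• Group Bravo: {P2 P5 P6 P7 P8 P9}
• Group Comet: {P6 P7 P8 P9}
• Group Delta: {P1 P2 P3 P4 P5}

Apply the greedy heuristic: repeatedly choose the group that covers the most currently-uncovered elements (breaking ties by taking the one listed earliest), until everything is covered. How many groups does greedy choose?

2

Greedy: pick Bravo (covers 6 new) → pick Delta (covers 3 new). Total picks: 2.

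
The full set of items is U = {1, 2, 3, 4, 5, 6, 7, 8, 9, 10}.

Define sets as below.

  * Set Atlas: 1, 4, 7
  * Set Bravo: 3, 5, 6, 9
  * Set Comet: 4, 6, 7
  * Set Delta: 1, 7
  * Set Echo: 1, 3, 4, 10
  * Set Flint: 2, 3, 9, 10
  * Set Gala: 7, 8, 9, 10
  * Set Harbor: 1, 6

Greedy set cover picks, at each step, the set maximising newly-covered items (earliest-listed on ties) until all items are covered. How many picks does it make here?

4

Greedy: pick Bravo (covers 4 new) → pick Atlas (covers 3 new) → pick Flint (covers 2 new) → pick Gala (covers 1 new). Total picks: 4.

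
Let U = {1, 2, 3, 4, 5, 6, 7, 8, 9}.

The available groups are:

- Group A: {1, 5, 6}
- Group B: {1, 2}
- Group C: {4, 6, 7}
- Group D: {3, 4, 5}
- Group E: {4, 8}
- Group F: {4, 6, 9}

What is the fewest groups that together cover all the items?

Take {B, C, D, E, F}. Their union is {1, 2, 3, 4, 5, 6, 7, 8, 9}, which is all 9 items.
No 4 of the 6 groups cover everything (all 15 combinations miss at least one item), so 5 is optimal.

5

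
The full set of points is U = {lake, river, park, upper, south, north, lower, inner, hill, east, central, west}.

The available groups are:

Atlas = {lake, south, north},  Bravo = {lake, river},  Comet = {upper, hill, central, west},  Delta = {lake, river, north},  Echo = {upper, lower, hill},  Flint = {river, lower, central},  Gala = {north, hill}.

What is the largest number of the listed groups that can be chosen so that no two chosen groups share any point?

2

Bravo, Echo are pairwise disjoint (Bravo={lake,river}; Echo={upper,lower,hill}).
Every remaining group overlaps one of these, and no 3 of the listed groups are pairwise disjoint, so 2 is the maximum.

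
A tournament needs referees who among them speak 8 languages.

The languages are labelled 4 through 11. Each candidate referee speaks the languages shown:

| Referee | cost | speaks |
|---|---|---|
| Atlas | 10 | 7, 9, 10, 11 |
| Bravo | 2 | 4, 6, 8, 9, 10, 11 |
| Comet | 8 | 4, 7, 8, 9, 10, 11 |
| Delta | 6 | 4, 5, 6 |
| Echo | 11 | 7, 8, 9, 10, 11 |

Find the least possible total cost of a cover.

14

Comet, Delta together cover every language (Comet ∪ Delta = {4, 5, 6, 7, 8, 9, 10, 11}); total cost 8 + 6 = 14.
The greedy pick Bravo, Delta, Comet costs 16; no covering selection beats 14.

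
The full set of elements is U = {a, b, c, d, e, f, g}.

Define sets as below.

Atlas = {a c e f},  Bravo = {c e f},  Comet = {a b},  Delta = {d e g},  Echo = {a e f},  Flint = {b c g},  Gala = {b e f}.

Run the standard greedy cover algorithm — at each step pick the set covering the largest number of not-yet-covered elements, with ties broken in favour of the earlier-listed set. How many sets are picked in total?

Greedy: pick Atlas (covers 4 new) → pick Delta (covers 2 new) → pick Comet (covers 1 new). Total picks: 3.

3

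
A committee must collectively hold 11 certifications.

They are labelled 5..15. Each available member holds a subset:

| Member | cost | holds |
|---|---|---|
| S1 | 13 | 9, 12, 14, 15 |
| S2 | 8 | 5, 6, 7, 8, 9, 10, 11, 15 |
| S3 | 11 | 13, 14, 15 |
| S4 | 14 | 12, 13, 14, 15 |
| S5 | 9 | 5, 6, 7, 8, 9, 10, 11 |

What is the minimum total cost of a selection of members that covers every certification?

22

S2, S4 together cover every certification (S2 ∪ S4 = {5, 6, 7, 8, 9, 10, 11, 12, 13, 14, 15}); total cost 8 + 14 = 22.
No covering selection has total cost below 22.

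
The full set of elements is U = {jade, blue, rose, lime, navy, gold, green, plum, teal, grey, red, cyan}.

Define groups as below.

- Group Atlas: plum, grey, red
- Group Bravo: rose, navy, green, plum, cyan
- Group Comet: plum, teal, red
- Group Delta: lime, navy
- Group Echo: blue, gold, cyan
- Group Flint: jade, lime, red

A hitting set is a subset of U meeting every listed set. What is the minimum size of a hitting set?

Take H = {lime, red, cyan}. Each listed group contains at least one of these, so H is a hitting set of size 3.
The groups Atlas, Delta, Echo are pairwise disjoint, so any hitting set needs a separate element for each — at least 3. Hence 3 is optimal.

3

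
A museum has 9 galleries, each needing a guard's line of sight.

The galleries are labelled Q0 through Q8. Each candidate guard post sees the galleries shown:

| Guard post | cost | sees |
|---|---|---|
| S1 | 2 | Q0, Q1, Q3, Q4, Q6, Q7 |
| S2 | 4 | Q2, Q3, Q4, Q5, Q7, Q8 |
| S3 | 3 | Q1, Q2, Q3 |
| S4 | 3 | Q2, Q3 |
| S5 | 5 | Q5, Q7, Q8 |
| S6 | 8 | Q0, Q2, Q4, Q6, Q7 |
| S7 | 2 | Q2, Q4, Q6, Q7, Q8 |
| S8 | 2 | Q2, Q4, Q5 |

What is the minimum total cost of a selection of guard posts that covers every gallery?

S1, S7, S8 together cover every gallery (S1 ∪ S7 ∪ S8 = {Q0, Q1, Q2, Q3, Q4, Q5, Q6, Q7, Q8}); total cost 2 + 2 + 2 = 6.
No covering selection has total cost below 6.

6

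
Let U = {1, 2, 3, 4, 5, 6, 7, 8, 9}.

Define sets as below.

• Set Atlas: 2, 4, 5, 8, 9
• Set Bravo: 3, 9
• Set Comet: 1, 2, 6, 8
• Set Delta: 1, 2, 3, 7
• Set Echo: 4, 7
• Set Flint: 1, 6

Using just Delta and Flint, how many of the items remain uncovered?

Union of Delta, Flint = {1, 2, 3, 6, 7}.
Not covered: 4, 5, 8, 9 — 4 items.

4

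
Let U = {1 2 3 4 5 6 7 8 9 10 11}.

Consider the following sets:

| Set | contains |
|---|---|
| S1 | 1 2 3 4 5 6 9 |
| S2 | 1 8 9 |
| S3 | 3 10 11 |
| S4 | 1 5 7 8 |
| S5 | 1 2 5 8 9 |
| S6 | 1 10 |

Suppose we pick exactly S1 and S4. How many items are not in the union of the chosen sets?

Union of S1, S4 = {1, 2, 3, 4, 5, 6, 7, 8, 9}.
Not covered: 10, 11 — 2 items.

2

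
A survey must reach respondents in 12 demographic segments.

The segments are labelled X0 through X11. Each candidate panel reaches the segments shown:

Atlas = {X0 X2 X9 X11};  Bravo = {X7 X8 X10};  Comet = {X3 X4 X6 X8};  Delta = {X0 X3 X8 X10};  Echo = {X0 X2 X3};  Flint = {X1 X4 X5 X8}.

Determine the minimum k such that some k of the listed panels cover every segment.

4

Atlas and Bravo and Comet and Flint together: Atlas ∪ Bravo ∪ Comet ∪ Flint = {X0, X1, X2, X3, X4, X5, X6, X7, X8, X9, X10, X11} — every segment is covered.
Only Bravo contains X7, so Bravo is forced; the remaining 9 segments need at least 3 more panels (each remaining panel adds at most 4) — so at least 4 panels are needed, and 4 is optimal.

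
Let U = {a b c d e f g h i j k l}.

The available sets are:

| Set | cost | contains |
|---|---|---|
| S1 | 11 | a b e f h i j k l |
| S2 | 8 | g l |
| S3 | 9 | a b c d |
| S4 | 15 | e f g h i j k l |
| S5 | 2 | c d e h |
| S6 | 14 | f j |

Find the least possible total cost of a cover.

S1, S2, S5 together cover every item (S1 ∪ S2 ∪ S5 = {a, b, c, d, e, f, g, h, i, j, k, l}); total cost 11 + 8 + 2 = 21.
No covering selection has total cost below 21.

21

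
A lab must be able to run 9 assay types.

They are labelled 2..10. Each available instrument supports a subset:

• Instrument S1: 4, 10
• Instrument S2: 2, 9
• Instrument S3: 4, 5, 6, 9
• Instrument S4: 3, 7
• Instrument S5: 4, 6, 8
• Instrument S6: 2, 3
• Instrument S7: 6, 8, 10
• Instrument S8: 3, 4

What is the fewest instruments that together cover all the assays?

4

Take {S3, S4, S6, S7}. Their union is {2, 3, 4, 5, 6, 7, 8, 9, 10}, which is all 9 assays.
Only S3 contains 5, so S3 is forced; the remaining 5 assays need at least 3 more instruments (each remaining instrument adds at most 2) — so at least 4 instruments are needed, and 4 is optimal.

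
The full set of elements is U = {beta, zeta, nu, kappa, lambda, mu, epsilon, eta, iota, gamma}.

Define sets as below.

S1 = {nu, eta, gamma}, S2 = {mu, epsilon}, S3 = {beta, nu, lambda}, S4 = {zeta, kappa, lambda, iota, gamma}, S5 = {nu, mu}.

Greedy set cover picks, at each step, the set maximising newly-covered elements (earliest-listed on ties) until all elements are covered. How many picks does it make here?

Greedy: pick S4 (covers 5 new) → pick S1 (covers 2 new) → pick S2 (covers 2 new) → pick S3 (covers 1 new). Total picks: 4.

4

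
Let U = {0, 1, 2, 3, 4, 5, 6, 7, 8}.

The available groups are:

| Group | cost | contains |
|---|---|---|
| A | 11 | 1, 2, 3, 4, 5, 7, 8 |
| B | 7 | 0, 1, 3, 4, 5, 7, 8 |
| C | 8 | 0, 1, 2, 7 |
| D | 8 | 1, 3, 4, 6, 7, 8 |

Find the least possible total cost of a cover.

B, C, D together cover every element (B ∪ C ∪ D = {0, 1, 2, 3, 4, 5, 6, 7, 8}); total cost 7 + 8 + 8 = 23.
No covering selection has total cost below 23.

23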